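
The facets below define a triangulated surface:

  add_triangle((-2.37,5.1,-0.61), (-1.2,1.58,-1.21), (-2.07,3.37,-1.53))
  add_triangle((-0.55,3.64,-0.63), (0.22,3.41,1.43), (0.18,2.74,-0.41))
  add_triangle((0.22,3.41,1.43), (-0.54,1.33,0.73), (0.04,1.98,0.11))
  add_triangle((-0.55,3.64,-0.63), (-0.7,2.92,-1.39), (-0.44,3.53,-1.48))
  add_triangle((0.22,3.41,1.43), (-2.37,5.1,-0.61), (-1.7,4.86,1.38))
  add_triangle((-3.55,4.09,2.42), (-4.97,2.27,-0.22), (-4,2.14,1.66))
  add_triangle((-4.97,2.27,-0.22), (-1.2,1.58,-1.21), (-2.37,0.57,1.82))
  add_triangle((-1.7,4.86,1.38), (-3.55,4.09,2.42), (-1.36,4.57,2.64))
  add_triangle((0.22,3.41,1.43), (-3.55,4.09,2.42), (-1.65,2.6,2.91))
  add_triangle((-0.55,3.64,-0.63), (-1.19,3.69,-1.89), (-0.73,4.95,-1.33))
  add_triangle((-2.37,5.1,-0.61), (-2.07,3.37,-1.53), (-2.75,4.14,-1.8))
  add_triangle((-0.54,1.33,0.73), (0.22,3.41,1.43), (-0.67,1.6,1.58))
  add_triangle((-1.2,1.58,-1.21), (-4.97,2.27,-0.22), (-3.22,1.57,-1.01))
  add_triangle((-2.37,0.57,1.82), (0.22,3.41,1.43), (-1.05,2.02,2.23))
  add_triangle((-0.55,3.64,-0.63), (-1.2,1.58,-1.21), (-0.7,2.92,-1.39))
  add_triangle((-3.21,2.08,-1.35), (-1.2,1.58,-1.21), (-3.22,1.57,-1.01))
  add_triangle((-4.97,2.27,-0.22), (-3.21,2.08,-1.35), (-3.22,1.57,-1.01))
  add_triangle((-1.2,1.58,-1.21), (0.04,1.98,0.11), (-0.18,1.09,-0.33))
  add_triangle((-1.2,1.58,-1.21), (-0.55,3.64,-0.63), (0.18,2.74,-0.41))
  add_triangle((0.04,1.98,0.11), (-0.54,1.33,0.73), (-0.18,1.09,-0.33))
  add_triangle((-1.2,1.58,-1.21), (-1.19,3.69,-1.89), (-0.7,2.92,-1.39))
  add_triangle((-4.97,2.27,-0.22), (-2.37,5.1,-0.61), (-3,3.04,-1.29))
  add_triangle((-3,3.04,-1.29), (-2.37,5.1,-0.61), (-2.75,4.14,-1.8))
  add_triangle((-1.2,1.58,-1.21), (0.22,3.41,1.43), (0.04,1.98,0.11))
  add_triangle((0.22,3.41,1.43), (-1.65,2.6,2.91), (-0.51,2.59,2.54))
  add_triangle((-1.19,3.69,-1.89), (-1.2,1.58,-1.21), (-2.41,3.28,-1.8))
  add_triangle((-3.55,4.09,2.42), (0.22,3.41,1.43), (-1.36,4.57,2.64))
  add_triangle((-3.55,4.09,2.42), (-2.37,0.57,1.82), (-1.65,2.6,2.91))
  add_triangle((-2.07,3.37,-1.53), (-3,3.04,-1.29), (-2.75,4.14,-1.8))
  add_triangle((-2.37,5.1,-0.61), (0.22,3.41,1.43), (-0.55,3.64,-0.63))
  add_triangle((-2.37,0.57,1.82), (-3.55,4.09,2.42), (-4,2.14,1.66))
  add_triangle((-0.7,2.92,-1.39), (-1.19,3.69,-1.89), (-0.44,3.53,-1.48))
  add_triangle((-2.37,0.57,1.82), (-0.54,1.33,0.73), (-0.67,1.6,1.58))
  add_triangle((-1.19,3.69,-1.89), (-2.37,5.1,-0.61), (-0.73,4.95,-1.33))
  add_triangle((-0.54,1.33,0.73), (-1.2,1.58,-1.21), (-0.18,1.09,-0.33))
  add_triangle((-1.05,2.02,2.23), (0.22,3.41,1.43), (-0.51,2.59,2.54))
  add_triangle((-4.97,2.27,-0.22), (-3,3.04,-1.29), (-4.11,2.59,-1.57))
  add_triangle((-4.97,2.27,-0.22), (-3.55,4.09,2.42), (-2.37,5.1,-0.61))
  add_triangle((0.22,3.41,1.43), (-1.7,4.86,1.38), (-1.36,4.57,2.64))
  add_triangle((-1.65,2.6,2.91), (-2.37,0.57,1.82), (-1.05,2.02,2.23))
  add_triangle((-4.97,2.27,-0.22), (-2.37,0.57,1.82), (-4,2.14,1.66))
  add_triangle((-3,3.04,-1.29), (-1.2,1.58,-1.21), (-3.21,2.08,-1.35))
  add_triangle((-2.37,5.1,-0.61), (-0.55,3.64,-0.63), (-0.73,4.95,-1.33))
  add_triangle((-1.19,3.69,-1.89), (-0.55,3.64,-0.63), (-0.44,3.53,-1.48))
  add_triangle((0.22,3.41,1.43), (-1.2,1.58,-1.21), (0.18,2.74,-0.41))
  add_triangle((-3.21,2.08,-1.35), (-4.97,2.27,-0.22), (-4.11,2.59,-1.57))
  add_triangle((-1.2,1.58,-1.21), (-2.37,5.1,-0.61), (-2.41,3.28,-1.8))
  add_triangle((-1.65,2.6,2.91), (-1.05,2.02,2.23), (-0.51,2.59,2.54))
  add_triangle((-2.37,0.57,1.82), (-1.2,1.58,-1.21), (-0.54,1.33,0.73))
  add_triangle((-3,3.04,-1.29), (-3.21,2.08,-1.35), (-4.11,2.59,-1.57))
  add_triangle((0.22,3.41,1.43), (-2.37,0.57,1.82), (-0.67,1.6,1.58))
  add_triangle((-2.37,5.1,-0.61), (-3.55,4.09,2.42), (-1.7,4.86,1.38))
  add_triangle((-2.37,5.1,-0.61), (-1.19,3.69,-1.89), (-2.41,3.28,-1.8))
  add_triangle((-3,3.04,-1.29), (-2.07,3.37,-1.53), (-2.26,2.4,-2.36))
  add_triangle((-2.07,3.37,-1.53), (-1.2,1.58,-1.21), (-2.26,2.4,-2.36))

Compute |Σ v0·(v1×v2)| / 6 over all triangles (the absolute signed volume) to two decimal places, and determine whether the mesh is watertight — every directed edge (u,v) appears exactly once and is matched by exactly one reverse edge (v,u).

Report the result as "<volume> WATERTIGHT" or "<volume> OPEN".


40.12 OPEN

Per-triangle v0·(v1×v2)/6:
  t1: -0.0088
  t2: +0.6994
  t3: -0.2648
  t4: -0.1866
  t5: +2.1361
  t6: +3.0882
  t7: -1.1543
  t8: +2.5476
  t9: +3.2161
  t10: -0.1952
  t11: +0.2324
  t12: -0.2476
  t13: -0.6463
  t14: -0.8311
  t15: -0.3688
  t16: +0.0471
  t17: +0.3417
  t18: +0.0723
  t19: +0.3000
  t20: -0.1168
  t21: +0.0147
  t22: +3.1524
  t23: +1.1100
  t24: +0.4396
  t25: +0.8017
  t26: +0.2823
  t27: -0.9054
  t28: +2.3666
  t29: +0.0401
  t30: +2.0818
  t31: +1.6622
  t32: +0.0034
  t33: -0.3259
  t34: +1.6044
  t35: -0.2358
  t36: -0.4431
  t37: +1.2366
  t38: +9.6092
  t39: +1.4469
  t40: +0.0920
  t41: +1.2790
  t42: +0.4014
  t43: +0.4562
  t44: +0.4043
  t45: -1.1570
  t46: +0.0074
  t47: -0.2114
  t48: +0.0209
  t49: -1.1713
  t50: +0.0918
  t51: +0.5487
  t52: +4.1306
  t53: +1.7186
  t54: +0.8480
  t55: +0.0537
Σ = +40.1152 → |volume| = 40.12

Directed edges: 165 total; 3 unmatched, e.g. (-3,3.04,-1.29)→(-1.2,1.58,-1.21) → open.


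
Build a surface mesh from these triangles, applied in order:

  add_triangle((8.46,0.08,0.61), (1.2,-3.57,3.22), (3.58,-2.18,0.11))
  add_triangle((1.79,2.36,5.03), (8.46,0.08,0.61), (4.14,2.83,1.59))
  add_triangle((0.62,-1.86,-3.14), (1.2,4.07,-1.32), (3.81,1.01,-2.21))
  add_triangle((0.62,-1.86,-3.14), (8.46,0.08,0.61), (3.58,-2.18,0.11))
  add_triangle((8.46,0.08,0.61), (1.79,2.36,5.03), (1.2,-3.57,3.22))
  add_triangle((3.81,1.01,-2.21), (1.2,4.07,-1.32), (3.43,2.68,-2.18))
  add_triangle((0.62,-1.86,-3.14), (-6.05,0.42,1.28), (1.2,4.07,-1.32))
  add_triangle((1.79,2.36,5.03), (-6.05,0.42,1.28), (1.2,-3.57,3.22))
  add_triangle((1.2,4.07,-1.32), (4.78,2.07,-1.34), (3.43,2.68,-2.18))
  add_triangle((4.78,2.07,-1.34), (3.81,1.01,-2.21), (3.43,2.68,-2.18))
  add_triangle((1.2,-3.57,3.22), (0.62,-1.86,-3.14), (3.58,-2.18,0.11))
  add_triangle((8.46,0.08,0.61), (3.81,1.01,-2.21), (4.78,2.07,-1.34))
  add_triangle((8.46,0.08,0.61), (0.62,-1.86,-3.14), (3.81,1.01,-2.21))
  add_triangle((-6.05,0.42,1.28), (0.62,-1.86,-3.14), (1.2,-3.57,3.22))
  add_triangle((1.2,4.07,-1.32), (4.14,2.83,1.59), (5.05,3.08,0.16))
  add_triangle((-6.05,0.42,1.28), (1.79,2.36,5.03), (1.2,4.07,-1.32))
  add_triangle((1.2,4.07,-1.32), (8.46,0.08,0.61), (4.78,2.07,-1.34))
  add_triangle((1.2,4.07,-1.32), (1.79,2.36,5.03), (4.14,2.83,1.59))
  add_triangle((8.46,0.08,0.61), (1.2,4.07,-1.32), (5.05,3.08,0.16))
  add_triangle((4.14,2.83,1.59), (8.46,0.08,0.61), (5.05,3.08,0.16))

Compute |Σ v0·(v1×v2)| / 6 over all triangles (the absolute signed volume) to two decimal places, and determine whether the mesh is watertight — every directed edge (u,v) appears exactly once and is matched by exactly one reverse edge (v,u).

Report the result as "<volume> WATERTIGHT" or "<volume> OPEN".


222.86 WATERTIGHT

Per-triangle v0·(v1×v2)/6:
  t1: +10.5293
  t2: +15.0189
  t3: +7.4261
  t4: +9.5514
  t5: +35.1004
  t6: +0.2479
  t7: +14.5539
  t8: +27.7176
  t9: +2.5102
  t10: +1.7080
  t11: +8.1673
  t12: +4.7802
  t13: +10.9105
  t14: +16.9428
  t15: +4.4473
  t16: +25.3218
  t17: +5.6252
  t18: +11.1337
  t19: +4.8454
  t20: +6.3250
Σ = +222.8631 → |volume| = 222.86

Directed edges: 60 total, each appears once with its reverse present → watertight.


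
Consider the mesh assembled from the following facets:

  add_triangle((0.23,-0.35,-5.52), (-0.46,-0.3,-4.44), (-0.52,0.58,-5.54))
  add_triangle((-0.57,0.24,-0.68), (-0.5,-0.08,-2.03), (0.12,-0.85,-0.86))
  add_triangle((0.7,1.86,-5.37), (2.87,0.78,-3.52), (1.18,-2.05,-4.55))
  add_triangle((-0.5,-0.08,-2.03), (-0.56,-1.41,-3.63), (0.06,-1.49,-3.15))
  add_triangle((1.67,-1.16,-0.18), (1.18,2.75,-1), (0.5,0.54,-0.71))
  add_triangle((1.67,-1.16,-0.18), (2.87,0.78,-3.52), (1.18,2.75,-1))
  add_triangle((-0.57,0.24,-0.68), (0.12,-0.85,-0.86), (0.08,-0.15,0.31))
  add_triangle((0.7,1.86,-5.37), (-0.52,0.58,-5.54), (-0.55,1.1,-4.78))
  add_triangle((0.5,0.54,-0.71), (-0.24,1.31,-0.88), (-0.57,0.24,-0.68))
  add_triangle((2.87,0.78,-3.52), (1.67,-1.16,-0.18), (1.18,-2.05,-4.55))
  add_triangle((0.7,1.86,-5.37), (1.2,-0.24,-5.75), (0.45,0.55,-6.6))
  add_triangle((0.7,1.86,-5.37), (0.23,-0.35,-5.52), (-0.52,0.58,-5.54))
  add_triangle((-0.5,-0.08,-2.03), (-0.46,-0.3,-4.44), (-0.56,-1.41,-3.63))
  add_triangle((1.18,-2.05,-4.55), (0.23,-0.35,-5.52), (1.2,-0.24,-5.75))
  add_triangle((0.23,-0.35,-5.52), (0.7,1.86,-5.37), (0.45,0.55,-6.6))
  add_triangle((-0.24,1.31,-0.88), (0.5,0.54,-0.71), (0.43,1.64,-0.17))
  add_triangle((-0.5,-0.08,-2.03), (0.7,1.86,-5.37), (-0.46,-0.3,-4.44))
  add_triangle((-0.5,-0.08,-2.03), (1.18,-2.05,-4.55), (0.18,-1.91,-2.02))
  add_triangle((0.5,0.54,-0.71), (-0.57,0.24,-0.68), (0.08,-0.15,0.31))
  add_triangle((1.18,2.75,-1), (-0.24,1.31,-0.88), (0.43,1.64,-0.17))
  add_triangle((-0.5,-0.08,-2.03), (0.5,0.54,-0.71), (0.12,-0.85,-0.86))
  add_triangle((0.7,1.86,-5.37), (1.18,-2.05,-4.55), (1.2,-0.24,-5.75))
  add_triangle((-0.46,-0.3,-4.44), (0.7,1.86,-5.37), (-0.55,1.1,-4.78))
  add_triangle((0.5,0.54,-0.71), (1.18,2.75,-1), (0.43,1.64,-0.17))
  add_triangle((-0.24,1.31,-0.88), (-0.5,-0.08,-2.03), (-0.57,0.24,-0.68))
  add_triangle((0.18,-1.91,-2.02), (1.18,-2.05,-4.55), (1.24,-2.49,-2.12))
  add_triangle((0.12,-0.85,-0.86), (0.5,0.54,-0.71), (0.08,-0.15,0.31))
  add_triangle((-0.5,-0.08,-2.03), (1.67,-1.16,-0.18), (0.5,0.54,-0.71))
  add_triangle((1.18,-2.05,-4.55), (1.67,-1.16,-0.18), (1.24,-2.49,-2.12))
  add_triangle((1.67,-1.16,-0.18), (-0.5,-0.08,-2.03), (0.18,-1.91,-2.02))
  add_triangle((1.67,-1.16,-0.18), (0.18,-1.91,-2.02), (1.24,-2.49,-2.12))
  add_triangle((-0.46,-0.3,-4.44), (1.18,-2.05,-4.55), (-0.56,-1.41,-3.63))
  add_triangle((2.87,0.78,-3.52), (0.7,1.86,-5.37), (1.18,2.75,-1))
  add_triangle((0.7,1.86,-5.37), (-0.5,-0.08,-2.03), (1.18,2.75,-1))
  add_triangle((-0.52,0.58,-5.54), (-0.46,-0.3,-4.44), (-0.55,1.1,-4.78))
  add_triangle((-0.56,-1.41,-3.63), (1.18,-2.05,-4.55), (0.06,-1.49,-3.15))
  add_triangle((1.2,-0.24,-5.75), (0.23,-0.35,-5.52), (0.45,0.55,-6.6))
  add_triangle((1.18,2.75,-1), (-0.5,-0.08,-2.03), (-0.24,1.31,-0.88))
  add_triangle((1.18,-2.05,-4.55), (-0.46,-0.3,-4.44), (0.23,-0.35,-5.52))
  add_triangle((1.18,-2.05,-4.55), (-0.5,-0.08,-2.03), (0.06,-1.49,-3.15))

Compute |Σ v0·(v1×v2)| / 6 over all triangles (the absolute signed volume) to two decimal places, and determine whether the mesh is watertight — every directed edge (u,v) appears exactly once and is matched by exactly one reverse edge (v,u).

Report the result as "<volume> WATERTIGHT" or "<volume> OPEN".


Per-triangle v0·(v1×v2)/6:
  t1: +0.5654
  t2: +0.0812
  t3: +7.5941
  t4: -0.2039
  t5: -0.4363
  t6: +2.5162
  t7: +0.0274
  t8: +0.7880
  t9: -0.1077
  t10: +4.5138
  t11: +1.5195
  t12: +1.9281
  t13: +0.2575
  t14: +1.6700
  t15: -0.0701
  t16: -0.1772
  t17: +0.5296
  t18: +0.9960
  t19: +0.0009
  t20: +0.2074
  t21: +0.2501
  t22: -0.2897
  t23: -1.4130
  t24: -0.0120
  t25: +0.1810
  t26: +0.9236
  t27: +0.0482
  t28: -0.5927
  t29: +1.3247
  t30: -0.7974
  t31: +0.0799
  t32: +1.6605
  t33: +5.5996
  t34: +0.9092
  t35: +0.0955
  t36: +0.2100
  t37: +0.8357
  t38: +0.6708
  t39: +1.0621
  t40: -0.5342
Σ = +32.4116 → |volume| = 32.41

Directed edges: 120 total, each appears once with its reverse present → watertight.

32.41 WATERTIGHT


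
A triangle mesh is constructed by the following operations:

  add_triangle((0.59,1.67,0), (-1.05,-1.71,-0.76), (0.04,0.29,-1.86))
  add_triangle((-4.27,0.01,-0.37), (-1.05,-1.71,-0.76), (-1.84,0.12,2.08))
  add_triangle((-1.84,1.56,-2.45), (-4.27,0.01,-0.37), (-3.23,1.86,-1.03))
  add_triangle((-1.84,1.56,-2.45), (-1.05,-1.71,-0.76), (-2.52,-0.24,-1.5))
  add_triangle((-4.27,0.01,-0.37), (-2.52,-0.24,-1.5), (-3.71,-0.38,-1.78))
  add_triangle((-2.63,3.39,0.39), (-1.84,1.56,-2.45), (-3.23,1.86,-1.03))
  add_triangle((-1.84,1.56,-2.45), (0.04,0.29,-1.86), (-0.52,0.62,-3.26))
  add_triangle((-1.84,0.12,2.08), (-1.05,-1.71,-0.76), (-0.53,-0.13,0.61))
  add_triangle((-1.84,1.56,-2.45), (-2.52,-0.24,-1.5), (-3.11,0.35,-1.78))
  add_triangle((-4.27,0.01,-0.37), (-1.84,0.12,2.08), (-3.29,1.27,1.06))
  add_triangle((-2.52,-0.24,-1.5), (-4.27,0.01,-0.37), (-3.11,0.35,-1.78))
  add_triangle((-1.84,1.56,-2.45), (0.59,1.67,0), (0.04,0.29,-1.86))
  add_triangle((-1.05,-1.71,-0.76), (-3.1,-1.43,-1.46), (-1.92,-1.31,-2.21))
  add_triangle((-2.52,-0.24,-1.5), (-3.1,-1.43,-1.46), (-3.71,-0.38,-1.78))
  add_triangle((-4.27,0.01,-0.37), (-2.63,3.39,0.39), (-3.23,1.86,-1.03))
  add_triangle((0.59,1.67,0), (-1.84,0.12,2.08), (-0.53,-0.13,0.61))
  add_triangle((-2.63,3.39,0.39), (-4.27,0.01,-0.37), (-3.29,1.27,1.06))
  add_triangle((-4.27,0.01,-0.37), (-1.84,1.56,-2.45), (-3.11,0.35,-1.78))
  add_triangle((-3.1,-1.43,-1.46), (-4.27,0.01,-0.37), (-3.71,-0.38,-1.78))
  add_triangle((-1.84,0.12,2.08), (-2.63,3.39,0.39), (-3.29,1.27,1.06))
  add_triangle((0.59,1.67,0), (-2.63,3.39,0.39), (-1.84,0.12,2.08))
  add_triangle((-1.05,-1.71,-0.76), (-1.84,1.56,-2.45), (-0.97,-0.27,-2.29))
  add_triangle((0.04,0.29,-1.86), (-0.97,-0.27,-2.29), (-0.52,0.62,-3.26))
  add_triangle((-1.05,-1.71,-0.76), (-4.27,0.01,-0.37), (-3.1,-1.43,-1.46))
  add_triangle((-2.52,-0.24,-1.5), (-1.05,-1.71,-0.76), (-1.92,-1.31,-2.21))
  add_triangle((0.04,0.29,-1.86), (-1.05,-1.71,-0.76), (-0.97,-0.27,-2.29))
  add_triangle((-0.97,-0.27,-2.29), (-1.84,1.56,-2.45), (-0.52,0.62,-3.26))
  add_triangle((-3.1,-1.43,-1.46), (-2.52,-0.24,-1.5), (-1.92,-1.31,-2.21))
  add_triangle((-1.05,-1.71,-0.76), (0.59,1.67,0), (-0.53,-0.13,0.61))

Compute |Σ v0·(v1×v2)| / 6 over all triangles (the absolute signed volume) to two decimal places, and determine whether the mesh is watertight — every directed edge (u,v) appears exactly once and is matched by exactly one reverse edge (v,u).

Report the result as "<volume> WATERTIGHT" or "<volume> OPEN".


Per-triangle v0·(v1×v2)/6:
  t1: -0.2176
  t2: +2.6741
  t3: +2.1892
  t4: +1.0145
  t5: +0.0993
  t6: +2.2122
  t7: +0.1499
  t8: +0.1042
  t9: +0.4196
  t10: +1.9010
  t11: +0.5769
  t12: +1.1953
  t13: +0.7687
  t14: +0.1998
  t15: +2.6210
  t16: +0.0394
  t17: +2.6841
  t18: +1.1137
  t19: +1.1623
  t20: +1.7885
  t21: +2.0116
  t22: +1.0099
  t23: +0.1500
  t24: +0.7676
  t25: -0.6577
  t26: +0.3705
  t27: +0.9150
  t28: +0.6910
  t29: -0.1781
Σ = +27.7759 → |volume| = 27.78

Directed edges: 87 total; 3 unmatched, e.g. (-2.63,3.39,0.39)→(-1.84,1.56,-2.45) → open.

27.78 OPEN


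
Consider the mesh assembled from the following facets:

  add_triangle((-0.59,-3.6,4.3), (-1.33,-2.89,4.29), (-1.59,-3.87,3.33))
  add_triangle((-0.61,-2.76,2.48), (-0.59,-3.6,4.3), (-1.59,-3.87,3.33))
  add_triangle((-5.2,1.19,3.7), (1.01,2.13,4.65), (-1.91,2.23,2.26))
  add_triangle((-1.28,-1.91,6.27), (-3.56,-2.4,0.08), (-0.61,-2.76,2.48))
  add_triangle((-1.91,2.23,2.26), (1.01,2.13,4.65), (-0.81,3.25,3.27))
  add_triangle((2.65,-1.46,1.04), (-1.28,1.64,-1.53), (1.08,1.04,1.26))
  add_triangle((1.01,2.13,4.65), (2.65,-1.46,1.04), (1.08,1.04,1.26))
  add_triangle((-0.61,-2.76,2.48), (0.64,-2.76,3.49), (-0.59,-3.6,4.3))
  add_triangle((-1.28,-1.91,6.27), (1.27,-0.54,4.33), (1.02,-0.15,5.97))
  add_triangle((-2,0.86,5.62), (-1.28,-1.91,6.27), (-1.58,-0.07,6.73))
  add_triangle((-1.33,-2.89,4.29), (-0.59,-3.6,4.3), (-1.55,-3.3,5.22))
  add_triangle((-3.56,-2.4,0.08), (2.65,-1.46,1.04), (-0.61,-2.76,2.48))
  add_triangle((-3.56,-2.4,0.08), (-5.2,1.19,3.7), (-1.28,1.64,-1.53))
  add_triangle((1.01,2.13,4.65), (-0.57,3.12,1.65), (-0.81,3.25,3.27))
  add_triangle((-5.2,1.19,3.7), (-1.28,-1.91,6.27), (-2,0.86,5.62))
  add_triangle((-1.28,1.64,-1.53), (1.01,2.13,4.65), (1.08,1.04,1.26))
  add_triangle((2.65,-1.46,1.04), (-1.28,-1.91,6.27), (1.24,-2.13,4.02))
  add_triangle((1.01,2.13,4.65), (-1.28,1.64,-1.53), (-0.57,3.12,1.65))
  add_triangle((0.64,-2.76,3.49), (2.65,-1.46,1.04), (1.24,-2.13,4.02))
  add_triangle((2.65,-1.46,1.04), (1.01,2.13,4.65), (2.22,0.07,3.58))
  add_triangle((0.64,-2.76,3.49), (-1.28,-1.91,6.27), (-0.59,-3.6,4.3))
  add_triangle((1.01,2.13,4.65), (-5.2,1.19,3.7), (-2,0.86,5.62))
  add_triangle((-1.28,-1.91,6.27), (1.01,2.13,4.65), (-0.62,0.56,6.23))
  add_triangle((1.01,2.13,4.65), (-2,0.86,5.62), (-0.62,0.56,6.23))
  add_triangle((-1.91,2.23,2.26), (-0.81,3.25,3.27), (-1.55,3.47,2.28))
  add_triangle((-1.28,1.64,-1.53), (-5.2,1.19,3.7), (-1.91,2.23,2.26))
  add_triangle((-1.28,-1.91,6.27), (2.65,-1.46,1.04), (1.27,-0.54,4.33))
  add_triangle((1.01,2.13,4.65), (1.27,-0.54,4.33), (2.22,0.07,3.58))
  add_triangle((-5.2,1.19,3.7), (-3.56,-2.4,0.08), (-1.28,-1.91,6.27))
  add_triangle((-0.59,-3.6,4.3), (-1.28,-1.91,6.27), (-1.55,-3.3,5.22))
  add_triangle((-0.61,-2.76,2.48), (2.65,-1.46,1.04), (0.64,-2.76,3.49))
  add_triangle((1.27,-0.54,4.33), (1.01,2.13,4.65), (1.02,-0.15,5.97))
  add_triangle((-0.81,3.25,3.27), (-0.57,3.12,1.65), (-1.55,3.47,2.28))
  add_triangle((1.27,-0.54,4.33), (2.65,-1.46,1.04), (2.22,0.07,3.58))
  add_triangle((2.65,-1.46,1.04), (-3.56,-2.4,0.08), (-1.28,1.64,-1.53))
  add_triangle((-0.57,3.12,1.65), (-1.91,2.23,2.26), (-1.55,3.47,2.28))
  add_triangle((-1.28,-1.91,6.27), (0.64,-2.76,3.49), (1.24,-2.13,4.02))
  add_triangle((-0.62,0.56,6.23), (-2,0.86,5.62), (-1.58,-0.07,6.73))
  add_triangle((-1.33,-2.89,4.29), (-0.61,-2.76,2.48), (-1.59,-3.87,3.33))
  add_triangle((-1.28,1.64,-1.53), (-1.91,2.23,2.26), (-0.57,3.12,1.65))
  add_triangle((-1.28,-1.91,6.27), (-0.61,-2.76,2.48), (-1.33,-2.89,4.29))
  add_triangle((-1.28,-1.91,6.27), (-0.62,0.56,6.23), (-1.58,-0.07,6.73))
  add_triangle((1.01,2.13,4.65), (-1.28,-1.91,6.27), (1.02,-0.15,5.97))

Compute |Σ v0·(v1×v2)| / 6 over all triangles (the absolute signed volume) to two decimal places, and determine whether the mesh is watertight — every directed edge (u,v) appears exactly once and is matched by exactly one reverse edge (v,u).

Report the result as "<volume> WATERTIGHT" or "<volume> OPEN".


120.46 OPEN

Per-triangle v0·(v1×v2)/6:
  t1: +1.1447
  t2: +0.3460
  t3: +6.4984
  t4: +7.1656
  t5: +1.8525
  t6: +1.0873
  t7: +2.0796
  t8: +0.5170
  t9: +1.9333
  t10: +1.2105
  t11: +0.1494
  t12: +3.2184
  t13: +9.6640
  t14: +1.5248
  t15: +9.8814
  t16: +1.8027
  t17: +0.2464
  t18: -0.0521
  t19: +1.6872
  t20: +0.7847
  t21: +2.7263
  t22: +6.7164
  t23: +2.6165
  t24: +3.1037
  t25: +0.8946
  t26: +4.8444
  t27: +4.9033
  t28: +2.4200
  t29: +19.6146
  t30: +1.6734
  t31: +1.5374
  t32: +1.2778
  t33: +0.6889
  t34: +1.9972
  t35: +1.3697
  t36: -0.1672
  t37: +2.3744
  t38: +1.3450
  t39: -0.6191
  t40: +2.4241
  t41: -0.7799
  t42: +1.8781
  t43: +4.8807
Σ = +120.4622 → |volume| = 120.46

Directed edges: 129 total; 3 unmatched, e.g. (-1.55,-3.3,5.22)→(-1.33,-2.89,4.29) → open.


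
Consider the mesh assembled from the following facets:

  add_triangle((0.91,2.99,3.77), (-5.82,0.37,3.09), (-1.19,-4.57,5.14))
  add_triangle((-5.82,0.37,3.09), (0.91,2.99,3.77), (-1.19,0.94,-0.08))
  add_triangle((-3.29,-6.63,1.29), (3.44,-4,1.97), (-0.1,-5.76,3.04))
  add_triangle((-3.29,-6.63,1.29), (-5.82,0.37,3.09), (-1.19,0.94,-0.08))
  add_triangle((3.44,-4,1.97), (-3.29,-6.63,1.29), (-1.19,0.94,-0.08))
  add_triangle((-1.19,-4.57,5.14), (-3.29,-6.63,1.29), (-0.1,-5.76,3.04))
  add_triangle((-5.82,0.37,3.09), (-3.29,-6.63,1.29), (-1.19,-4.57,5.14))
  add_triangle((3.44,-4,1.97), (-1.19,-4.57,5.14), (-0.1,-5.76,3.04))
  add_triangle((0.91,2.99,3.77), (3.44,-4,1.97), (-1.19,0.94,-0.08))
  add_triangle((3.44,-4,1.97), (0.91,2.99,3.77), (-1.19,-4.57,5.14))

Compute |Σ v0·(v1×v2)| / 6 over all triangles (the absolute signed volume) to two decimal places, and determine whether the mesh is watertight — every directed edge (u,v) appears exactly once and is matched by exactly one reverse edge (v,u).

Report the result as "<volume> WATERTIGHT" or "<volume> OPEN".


Per-triangle v0·(v1×v2)/6:
  t1: +32.4940
  t2: +5.6703
  t3: +7.8729
  t4: +5.1050
  t5: -2.7981
  t6: +10.6703
  t7: +31.9656
  t8: +9.0405
  t9: -2.2225
  t10: +24.6012
Σ = +122.3992 → |volume| = 122.40

Directed edges: 30 total, each appears once with its reverse present → watertight.

122.40 WATERTIGHT


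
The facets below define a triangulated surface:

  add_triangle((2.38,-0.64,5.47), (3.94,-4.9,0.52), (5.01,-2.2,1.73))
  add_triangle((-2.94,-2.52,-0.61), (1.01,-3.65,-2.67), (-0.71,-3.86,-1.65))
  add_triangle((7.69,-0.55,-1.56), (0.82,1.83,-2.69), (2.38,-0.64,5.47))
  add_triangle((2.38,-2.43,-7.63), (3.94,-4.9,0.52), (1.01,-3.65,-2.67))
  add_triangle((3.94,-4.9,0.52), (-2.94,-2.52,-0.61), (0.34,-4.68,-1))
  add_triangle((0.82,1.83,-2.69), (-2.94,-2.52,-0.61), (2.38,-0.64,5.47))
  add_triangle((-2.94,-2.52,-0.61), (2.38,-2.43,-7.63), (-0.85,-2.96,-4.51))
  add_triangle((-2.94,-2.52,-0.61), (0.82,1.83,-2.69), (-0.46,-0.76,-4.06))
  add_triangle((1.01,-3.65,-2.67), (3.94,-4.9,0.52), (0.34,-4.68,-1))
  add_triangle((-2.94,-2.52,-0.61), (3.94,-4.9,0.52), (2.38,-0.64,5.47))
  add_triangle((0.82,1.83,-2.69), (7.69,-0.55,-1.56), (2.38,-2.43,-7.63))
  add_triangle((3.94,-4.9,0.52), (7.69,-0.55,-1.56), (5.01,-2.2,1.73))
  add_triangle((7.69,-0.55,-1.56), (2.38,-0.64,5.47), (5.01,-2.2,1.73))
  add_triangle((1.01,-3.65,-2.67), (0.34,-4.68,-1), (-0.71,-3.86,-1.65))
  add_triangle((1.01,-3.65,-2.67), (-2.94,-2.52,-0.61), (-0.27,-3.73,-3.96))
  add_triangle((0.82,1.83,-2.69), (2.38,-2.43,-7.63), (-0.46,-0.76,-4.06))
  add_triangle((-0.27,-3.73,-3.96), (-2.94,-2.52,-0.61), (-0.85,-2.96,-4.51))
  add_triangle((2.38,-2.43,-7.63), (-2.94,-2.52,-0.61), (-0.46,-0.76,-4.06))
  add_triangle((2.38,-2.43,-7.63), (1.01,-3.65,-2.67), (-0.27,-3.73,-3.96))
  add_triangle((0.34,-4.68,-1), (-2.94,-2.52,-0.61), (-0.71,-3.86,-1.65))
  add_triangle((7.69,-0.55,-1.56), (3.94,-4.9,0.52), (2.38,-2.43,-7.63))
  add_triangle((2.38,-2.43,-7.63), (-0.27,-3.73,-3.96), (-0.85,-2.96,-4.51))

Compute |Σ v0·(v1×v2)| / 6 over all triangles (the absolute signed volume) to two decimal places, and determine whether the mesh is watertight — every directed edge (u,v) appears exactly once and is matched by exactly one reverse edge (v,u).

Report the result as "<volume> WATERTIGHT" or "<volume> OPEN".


Per-triangle v0·(v1×v2)/6:
  t1: +12.0186
  t2: +1.2627
  t3: +12.8900
  t4: +13.4636
  t5: +3.6172
  t6: -1.0076
  t7: -0.6094
  t8: +2.7022
  t9: +6.1942
  t10: +20.5731
  t11: +24.6098
  t12: +13.1415
  t13: +12.3975
  t14: +1.9396
  t15: +3.7019
  t16: +5.8856
  t17: +3.1605
  t18: +7.2278
  t19: +5.9152
  t20: +1.9550
  t21: +46.1252
  t22: +4.1687
Σ = +201.3329 → |volume| = 201.33

Directed edges: 66 total, each appears once with its reverse present → watertight.

201.33 WATERTIGHT


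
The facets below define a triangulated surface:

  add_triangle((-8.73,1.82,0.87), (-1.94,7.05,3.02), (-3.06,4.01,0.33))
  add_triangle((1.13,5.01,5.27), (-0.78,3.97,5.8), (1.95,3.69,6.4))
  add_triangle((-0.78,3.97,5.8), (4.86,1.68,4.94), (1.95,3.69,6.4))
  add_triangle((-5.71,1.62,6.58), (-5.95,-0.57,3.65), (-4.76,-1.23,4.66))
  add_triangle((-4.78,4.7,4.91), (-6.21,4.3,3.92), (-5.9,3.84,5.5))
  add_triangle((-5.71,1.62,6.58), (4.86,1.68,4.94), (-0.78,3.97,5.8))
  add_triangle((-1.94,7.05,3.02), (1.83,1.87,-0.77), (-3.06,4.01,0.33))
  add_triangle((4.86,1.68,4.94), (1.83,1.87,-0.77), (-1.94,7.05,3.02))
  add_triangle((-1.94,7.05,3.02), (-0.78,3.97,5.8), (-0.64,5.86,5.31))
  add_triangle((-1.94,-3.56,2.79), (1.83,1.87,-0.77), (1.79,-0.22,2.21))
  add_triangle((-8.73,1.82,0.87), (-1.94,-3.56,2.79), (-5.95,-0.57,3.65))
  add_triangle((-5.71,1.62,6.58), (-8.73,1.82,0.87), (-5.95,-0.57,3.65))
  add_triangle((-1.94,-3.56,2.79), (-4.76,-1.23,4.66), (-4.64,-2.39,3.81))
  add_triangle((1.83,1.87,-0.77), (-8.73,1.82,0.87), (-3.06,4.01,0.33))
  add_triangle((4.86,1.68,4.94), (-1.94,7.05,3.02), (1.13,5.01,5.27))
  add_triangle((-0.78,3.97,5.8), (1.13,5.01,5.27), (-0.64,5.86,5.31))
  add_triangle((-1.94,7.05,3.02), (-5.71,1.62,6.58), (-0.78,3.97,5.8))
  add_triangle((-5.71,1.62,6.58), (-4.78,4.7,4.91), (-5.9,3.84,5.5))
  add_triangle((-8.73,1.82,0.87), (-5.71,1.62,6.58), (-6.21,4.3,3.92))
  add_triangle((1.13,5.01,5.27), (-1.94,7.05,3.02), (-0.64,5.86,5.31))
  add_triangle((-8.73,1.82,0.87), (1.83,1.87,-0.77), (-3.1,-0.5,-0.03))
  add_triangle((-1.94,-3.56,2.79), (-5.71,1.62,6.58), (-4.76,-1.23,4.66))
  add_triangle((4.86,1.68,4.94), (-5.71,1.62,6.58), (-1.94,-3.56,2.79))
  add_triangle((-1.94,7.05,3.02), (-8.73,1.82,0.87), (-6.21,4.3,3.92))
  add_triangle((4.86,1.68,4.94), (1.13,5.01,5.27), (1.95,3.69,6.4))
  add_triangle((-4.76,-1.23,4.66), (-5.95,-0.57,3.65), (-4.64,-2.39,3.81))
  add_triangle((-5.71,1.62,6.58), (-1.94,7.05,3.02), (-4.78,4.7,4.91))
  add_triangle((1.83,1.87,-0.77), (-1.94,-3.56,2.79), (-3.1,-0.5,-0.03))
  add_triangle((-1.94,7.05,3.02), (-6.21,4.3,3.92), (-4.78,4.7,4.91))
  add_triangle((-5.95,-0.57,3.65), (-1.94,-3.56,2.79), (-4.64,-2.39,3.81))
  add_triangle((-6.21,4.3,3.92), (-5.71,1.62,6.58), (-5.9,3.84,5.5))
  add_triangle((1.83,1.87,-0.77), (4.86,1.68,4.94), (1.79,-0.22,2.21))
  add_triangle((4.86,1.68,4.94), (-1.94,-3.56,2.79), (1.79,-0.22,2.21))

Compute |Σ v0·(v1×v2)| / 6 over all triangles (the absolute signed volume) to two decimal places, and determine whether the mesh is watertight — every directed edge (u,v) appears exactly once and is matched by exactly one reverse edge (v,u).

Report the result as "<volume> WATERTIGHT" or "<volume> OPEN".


288.58 OPEN

Per-triangle v0·(v1×v2)/6:
  t1: +13.6264
  t2: +5.0390
  t3: +0.9341
  t4: +6.1011
  t5: +3.0355
  t6: +23.3361
  t7: +7.4349
  t8: +21.4514
  t9: +3.6566
  t10: +0.1922
  t11: +10.7938
  t12: +17.7448
  t13: +2.6192
  t14: +2.9652
  t15: +7.0957
  t16: +3.8550
  t17: +27.5174
  t18: +2.9002
  t19: +24.2213
  t20: +4.6830
  t21: +2.0904
  t22: +4.5897
  t23: +42.8455
  t24: +19.5592
  t25: +6.4623
  t26: +2.6173
  t27: +6.1969
  t28: -0.9639
  t29: +8.5956
  t30: +0.1376
  t31: +3.5335
  t32: +1.3955
  t33: +2.3212
Σ = +288.5838 → |volume| = 288.58

Directed edges: 99 total; 3 unmatched, e.g. (-8.73,1.82,0.87)→(-1.94,-3.56,2.79) → open.


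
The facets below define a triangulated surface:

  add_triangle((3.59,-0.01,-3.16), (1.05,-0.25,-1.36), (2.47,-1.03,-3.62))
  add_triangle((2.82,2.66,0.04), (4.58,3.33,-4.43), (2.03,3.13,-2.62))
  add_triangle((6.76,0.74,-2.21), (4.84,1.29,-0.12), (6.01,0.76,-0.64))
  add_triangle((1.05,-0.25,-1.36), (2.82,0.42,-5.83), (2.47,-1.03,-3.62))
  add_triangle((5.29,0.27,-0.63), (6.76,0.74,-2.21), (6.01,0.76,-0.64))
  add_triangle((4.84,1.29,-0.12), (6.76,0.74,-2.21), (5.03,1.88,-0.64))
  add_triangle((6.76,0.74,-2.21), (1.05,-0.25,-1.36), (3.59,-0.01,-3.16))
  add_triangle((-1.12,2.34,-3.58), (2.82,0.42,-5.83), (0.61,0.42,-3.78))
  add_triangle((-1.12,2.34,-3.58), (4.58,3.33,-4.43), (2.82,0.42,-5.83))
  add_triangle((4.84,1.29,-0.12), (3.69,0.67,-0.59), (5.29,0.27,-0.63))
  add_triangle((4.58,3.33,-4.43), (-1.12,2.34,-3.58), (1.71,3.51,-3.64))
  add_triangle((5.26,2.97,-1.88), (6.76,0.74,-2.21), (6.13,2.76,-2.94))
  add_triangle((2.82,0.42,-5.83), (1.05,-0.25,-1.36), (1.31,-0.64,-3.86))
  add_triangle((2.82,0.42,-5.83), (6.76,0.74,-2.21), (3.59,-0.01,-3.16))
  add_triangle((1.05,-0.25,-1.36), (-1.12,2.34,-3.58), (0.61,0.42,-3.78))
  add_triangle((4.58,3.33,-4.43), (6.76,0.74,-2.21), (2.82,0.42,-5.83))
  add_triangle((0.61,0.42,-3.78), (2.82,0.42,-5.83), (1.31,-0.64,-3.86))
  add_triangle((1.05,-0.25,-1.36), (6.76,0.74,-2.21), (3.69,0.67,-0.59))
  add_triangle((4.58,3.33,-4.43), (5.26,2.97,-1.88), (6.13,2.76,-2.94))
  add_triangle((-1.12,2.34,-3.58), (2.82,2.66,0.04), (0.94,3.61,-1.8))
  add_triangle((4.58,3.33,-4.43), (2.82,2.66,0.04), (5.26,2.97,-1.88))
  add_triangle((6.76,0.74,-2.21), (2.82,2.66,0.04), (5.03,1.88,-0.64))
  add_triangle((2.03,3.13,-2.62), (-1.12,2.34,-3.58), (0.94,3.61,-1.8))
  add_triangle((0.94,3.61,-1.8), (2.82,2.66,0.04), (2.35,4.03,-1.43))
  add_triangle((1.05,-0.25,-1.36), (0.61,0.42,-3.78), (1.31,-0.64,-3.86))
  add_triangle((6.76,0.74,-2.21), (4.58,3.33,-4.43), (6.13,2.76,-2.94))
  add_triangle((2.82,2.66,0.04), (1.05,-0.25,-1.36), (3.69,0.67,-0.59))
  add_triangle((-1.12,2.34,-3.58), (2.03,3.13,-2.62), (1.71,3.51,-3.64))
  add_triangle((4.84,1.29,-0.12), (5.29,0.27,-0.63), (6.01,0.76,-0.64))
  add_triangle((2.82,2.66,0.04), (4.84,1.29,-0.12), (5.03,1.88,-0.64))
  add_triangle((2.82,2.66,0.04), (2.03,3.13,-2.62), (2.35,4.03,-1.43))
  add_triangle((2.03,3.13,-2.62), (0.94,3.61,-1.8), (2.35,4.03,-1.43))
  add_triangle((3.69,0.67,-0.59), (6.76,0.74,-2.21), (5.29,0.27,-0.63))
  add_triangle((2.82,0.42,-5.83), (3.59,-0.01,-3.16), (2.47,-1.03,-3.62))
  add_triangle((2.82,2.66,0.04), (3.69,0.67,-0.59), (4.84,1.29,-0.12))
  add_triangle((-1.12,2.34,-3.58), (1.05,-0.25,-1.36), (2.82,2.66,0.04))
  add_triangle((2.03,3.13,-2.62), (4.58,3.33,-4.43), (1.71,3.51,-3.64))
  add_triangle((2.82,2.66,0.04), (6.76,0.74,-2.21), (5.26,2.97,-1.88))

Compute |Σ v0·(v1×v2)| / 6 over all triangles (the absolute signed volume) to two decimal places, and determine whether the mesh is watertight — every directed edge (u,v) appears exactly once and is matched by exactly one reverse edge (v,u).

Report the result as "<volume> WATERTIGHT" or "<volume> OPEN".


Per-triangle v0·(v1×v2)/6:
  t1: -0.0530
  t2: +3.7999
  t3: +0.9664
  t4: -0.2488
  t5: +0.5878
  t6: +1.3299
  t7: +0.3551
  t8: +2.0557
  t9: +13.2734
  t10: -0.3323
  t11: +3.2868
  t12: +2.1472
  t13: +0.5382
  t14: +2.4775
  t15: -0.5872
  t16: +15.2740
  t17: +1.1668
  t18: -0.0514
  t19: +2.2056
  t20: -1.6673
  t21: +3.2978
  t22: +1.2201
  t23: +2.8663
  t24: +0.3276
  t25: -0.3857
  t26: +3.9194
  t27: -1.4418
  t28: +0.4867
  t29: +0.1127
  t30: +0.8411
  t31: +1.4217
  t32: +1.2525
  t33: -0.5442
  t34: +2.4195
  t35: -0.7396
  t36: -4.2727
  t37: +1.3716
  t38: +3.0196
Σ = +61.6975 → |volume| = 61.70

Directed edges: 114 total, each appears once with its reverse present → watertight.

61.70 WATERTIGHT


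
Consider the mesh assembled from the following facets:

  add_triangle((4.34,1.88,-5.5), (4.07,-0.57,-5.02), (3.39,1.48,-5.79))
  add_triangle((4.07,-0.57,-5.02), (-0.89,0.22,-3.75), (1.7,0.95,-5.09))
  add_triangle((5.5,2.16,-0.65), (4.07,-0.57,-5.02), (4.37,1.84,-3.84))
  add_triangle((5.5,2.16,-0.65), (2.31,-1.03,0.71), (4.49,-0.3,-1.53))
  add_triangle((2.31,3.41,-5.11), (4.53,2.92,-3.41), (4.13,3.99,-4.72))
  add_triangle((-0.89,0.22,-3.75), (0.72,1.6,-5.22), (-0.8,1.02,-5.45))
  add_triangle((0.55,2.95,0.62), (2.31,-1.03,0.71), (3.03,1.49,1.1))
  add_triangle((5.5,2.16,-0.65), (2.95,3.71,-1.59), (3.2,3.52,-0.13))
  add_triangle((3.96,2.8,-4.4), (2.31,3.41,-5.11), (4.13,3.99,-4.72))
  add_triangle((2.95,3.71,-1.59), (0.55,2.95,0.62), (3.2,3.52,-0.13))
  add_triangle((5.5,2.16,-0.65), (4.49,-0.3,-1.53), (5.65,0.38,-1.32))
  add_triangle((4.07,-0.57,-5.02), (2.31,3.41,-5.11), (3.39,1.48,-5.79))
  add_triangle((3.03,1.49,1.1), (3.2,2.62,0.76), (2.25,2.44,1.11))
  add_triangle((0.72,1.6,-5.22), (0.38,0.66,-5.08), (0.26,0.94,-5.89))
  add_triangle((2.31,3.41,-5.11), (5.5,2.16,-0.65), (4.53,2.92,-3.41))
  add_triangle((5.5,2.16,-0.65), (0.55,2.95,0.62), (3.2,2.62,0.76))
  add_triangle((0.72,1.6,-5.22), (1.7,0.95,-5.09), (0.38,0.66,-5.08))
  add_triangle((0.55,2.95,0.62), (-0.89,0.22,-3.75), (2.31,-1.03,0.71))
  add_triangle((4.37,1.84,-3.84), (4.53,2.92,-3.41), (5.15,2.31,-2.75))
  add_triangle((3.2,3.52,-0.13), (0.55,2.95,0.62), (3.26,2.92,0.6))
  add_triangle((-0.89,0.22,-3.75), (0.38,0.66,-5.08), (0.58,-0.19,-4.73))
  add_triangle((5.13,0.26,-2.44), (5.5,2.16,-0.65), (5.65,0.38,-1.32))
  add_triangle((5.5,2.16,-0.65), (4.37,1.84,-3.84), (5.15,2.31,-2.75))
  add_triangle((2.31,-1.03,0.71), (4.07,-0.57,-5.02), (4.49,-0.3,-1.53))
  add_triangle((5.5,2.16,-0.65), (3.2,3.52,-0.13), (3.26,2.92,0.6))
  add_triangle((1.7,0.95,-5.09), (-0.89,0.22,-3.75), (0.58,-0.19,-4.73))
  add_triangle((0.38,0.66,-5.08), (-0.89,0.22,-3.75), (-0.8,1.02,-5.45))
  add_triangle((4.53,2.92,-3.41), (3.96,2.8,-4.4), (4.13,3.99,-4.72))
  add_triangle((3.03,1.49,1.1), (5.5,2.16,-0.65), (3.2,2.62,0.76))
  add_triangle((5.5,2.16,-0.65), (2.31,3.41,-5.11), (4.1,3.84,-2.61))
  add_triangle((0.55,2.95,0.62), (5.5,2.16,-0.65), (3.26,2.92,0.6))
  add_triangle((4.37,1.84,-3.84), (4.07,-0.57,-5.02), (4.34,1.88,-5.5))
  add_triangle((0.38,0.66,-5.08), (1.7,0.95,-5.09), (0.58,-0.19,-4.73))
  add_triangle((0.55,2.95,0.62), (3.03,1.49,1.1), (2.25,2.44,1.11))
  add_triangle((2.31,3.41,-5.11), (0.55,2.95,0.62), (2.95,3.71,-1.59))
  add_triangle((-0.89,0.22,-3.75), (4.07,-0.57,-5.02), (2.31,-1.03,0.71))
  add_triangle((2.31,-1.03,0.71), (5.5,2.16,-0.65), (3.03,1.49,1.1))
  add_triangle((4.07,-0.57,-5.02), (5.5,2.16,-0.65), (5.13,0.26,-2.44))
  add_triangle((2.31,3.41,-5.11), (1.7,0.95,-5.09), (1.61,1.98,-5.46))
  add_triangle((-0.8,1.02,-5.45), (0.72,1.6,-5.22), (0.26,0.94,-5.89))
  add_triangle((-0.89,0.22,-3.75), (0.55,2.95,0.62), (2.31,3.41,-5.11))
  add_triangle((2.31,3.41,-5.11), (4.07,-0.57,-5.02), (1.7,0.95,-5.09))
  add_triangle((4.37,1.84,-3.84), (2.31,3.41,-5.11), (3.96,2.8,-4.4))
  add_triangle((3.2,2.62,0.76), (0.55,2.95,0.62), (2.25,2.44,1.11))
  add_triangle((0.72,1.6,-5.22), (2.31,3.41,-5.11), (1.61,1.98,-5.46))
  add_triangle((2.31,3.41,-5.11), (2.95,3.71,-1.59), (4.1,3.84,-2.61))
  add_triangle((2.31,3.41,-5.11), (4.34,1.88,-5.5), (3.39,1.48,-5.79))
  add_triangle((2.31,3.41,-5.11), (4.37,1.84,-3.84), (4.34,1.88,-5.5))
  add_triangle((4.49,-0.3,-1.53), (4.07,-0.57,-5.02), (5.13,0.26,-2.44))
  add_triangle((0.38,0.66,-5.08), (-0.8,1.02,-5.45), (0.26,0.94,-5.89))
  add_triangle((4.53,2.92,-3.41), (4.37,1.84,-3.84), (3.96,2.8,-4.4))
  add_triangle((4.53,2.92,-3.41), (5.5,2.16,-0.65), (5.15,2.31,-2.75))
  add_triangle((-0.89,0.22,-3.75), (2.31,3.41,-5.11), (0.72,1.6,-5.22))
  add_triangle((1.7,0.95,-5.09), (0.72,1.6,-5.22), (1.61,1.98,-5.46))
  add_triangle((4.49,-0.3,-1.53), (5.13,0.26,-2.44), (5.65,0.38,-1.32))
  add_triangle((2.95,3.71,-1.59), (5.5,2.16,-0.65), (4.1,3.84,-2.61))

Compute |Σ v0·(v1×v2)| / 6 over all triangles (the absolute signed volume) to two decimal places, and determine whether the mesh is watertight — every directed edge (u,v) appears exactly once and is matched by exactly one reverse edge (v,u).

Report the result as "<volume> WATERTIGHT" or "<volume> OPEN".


87.47 WATERTIGHT

Per-triangle v0·(v1×v2)/6:
  t1: +2.5199
  t2: +3.7133
  t3: +7.1212
  t4: +3.6339
  t5: -1.0429
  t6: -0.4583
  t7: +0.2857
  t8: +3.1559
  t9: +1.6420
  t10: +1.9980
  t11: -0.4509
  t12: -1.0764
  t13: +0.4255
  t14: +0.1897
  t15: +1.5362
  t16: +1.9965
  t17: +0.9491
  t18: -4.2459
  t19: +1.2506
  t20: +1.1442
  t21: +0.8485
  t22: +2.0419
  t23: +0.6328
  t24: +2.7147
  t25: +1.6711
  t26: -1.5428
  t27: +0.5823
  t28: +1.1217
  t29: +1.5091
  t30: +5.0105
  t31: -1.4397
  t32: +2.8602
  t33: +0.9539
  t34: -0.1136
  t35: +4.5189
  t36: +2.0930
  t37: +2.8596
  t38: +3.6559
  t39: +0.9369
  t40: +0.8556
  t41: +5.7921
  t42: +5.7584
  t43: +0.9072
  t44: +0.6114
  t45: +0.9466
  t46: +2.6006
  t47: +2.5854
  t48: +2.8756
  t49: +1.7931
  t50: +0.1310
  t51: +1.1494
  t52: +1.4821
  t53: +0.9593
  t54: +0.7209
  t55: +0.6652
  t56: +2.4337
Σ = +87.4697 → |volume| = 87.47

Directed edges: 168 total, each appears once with its reverse present → watertight.


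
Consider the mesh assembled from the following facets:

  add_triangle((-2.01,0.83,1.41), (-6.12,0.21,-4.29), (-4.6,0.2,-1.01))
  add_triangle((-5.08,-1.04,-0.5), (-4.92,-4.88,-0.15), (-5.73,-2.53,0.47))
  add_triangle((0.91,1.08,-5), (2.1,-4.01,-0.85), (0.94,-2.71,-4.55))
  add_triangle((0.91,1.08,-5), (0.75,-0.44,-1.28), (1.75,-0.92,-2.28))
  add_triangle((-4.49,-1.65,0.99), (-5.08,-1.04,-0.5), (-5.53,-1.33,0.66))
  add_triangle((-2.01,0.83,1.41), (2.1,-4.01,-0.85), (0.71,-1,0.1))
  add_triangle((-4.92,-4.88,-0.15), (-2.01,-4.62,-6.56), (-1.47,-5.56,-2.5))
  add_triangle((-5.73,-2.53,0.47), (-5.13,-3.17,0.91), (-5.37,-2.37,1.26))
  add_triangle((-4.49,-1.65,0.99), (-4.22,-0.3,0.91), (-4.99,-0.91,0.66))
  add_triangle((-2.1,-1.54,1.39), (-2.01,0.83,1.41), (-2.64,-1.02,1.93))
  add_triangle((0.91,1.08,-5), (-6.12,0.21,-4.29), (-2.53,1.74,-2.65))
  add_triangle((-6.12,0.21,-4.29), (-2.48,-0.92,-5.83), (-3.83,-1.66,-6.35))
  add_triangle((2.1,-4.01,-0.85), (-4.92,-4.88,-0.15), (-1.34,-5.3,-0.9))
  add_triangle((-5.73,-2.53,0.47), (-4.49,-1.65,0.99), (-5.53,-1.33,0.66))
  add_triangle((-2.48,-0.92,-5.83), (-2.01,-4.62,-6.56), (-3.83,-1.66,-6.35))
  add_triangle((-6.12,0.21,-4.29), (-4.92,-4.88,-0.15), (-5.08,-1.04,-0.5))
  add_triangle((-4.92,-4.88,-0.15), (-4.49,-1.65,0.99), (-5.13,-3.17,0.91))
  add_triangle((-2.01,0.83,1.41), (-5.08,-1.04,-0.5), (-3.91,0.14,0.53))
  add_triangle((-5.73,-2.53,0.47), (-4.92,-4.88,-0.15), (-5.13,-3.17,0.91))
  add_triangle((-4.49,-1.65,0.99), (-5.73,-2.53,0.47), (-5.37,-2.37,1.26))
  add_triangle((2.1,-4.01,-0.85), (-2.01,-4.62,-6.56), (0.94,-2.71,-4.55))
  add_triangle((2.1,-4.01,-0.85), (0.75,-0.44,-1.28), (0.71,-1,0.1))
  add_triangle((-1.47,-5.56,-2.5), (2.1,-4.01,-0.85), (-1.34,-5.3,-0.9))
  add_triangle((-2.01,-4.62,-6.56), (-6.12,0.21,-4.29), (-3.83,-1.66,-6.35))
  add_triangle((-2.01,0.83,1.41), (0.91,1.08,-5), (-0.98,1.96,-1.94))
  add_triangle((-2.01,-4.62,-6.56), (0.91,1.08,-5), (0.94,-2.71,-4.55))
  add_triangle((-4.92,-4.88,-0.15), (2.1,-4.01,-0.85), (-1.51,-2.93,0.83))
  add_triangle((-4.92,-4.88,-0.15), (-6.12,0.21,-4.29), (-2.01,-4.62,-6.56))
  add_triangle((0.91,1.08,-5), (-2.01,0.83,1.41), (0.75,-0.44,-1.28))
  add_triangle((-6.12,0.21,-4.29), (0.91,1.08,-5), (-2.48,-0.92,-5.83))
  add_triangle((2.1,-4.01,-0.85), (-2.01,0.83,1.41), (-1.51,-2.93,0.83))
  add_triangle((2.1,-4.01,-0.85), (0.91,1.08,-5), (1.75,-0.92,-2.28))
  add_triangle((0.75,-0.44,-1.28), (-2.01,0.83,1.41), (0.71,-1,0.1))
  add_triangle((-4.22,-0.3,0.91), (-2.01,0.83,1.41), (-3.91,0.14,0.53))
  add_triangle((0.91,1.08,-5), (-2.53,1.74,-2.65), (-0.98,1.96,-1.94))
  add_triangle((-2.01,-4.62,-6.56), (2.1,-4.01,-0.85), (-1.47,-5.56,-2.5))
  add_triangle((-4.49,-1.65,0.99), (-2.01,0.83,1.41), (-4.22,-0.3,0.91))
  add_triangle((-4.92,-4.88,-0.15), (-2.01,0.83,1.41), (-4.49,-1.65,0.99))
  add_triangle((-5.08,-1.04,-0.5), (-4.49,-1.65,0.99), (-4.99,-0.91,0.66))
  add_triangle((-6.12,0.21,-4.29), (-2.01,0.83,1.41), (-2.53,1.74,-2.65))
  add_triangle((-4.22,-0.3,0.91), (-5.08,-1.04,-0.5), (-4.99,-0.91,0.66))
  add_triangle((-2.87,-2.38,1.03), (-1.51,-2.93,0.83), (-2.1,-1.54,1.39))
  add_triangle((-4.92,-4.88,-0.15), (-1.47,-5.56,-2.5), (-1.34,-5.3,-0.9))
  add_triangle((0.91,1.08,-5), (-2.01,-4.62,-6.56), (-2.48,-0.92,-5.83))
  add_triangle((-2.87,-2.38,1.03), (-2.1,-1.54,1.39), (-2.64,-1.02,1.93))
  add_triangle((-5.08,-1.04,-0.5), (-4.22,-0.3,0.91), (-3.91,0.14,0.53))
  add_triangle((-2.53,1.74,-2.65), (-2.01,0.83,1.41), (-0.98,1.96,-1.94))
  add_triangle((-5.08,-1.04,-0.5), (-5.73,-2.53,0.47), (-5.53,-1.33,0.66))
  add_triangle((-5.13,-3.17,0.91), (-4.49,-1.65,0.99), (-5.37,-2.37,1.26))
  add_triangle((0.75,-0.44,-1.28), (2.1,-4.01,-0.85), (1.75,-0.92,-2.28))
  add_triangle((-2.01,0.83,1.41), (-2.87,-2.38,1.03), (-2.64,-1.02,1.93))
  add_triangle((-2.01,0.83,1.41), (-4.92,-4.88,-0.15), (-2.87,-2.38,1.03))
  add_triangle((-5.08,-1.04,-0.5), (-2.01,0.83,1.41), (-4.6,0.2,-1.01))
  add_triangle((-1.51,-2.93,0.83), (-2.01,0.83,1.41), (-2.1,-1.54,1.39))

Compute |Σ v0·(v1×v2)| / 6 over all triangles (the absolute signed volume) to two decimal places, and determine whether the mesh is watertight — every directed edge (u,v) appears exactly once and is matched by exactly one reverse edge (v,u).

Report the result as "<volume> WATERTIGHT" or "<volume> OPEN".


Per-triangle v0·(v1×v2)/6:
  t1: +1.5978
  t2: +3.0063
  t3: +5.5953
  t4: -0.1885
  t5: -0.5052
  t6: +0.4821
  t7: +16.5716
  t8: +0.7087
  t9: +0.3979
  t10: -0.1217
  t11: +8.5134
  t12: +3.7187
  t13: +1.3163
  t14: +0.5945
  t15: +4.4309
  t16: +11.6775
  t17: -0.6789
  t18: -0.3186
  t19: +1.7434
  t20: +0.2596
  t21: +9.9817
  t22: +0.2561
  t23: +4.2891
  t24: +8.1177
  t25: -0.9912
  t26: +10.4225
  t27: +5.4503
  t28: +42.3042
  t29: -0.5580
  t30: +10.4176
  t31: +0.9832
  t32: +2.3758
  t33: -0.2046
  t34: +0.5014
  t35: +2.5711
  t36: +12.4309
  t37: +0.9290
  t38: +0.7731
  t39: +0.8475
  t40: +5.4339
  t41: +0.4244
  t42: +0.5385
  t43: +5.1046
  t44: +11.9958
  t45: +0.2612
  t46: +0.6185
  t47: +1.6935
  t48: +1.2103
  t49: -0.1387
  t50: -0.2818
  t51: +0.7883
  t52: +2.0244
  t53: +2.1400
  t54: -0.0859
Σ = +201.4253 → |volume| = 201.43

Directed edges: 162 total; 6 unmatched, e.g. (-6.12,0.21,-4.29)→(-4.6,0.2,-1.01) → open.

201.43 OPEN
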